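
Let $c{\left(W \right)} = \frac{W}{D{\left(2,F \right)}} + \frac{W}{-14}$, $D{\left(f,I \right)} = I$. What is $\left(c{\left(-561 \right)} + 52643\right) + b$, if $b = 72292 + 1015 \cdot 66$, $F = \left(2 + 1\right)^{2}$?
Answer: $\frac{8059915}{42} \approx 1.919 \cdot 10^{5}$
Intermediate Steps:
$F = 9$ ($F = 3^{2} = 9$)
$b = 139282$ ($b = 72292 + 66990 = 139282$)
$c{\left(W \right)} = \frac{5 W}{126}$ ($c{\left(W \right)} = \frac{W}{9} + \frac{W}{-14} = W \frac{1}{9} + W \left(- \frac{1}{14}\right) = \frac{W}{9} - \frac{W}{14} = \frac{5 W}{126}$)
$\left(c{\left(-561 \right)} + 52643\right) + b = \left(\frac{5}{126} \left(-561\right) + 52643\right) + 139282 = \left(- \frac{935}{42} + 52643\right) + 139282 = \frac{2210071}{42} + 139282 = \frac{8059915}{42}$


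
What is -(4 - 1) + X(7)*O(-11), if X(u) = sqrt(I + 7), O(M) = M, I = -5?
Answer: -3 - 11*sqrt(2) ≈ -18.556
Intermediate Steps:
X(u) = sqrt(2) (X(u) = sqrt(-5 + 7) = sqrt(2))
-(4 - 1) + X(7)*O(-11) = -(4 - 1) + sqrt(2)*(-11) = -1*3 - 11*sqrt(2) = -3 - 11*sqrt(2)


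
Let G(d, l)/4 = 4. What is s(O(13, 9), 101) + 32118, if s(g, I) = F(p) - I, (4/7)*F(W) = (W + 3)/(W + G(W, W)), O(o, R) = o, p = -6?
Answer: 1280659/40 ≈ 32016.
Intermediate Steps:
G(d, l) = 16 (G(d, l) = 4*4 = 16)
F(W) = 7*(3 + W)/(4*(16 + W)) (F(W) = 7*((W + 3)/(W + 16))/4 = 7*((3 + W)/(16 + W))/4 = 7*(3 + W)/(4*(16 + W)))
s(g, I) = -21/40 - I (s(g, I) = 7*(3 - 6)/(4*(16 - 6)) - I = (7/4)*(-3)/10 - I = (7/4)*(⅒)*(-3) - I = -21/40 - I)
s(O(13, 9), 101) + 32118 = (-21/40 - 1*101) + 32118 = (-21/40 - 101) + 32118 = -4061/40 + 32118 = 1280659/40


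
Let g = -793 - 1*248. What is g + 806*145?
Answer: 115829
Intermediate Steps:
g = -1041 (g = -793 - 248 = -1041)
g + 806*145 = -1041 + 806*145 = -1041 + 116870 = 115829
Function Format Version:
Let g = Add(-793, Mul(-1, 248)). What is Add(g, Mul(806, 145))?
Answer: 115829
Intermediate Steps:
g = -1041 (g = Add(-793, -248) = -1041)
Add(g, Mul(806, 145)) = Add(-1041, Mul(806, 145)) = Add(-1041, 116870) = 115829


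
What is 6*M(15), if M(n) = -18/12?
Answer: -9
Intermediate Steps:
M(n) = -3/2 (M(n) = -18*1/12 = -3/2)
6*M(15) = 6*(-3/2) = -9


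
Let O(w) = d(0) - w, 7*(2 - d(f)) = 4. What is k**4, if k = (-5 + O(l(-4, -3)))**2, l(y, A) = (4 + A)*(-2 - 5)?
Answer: 110075314176/5764801 ≈ 19094.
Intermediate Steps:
d(f) = 10/7 (d(f) = 2 - 1/7*4 = 2 - 4/7 = 10/7)
l(y, A) = -28 - 7*A (l(y, A) = (4 + A)*(-7) = -28 - 7*A)
O(w) = 10/7 - w
k = 576/49 (k = (-5 + (10/7 - (-28 - 7*(-3))))**2 = (-5 + (10/7 - (-28 + 21)))**2 = (-5 + (10/7 - 1*(-7)))**2 = (-5 + (10/7 + 7))**2 = (-5 + 59/7)**2 = (24/7)**2 = 576/49 ≈ 11.755)
k**4 = (576/49)**4 = 110075314176/5764801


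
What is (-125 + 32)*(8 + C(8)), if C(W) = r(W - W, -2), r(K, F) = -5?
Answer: -279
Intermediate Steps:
C(W) = -5
(-125 + 32)*(8 + C(8)) = (-125 + 32)*(8 - 5) = -93*3 = -279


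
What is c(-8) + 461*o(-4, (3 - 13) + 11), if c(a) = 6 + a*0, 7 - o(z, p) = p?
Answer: 2772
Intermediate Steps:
o(z, p) = 7 - p
c(a) = 6 (c(a) = 6 + 0 = 6)
c(-8) + 461*o(-4, (3 - 13) + 11) = 6 + 461*(7 - ((3 - 13) + 11)) = 6 + 461*(7 - (-10 + 11)) = 6 + 461*(7 - 1*1) = 6 + 461*(7 - 1) = 6 + 461*6 = 6 + 2766 = 2772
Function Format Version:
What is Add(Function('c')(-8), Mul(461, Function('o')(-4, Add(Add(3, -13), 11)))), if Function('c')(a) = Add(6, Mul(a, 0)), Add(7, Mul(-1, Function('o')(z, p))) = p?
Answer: 2772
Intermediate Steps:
Function('o')(z, p) = Add(7, Mul(-1, p))
Function('c')(a) = 6 (Function('c')(a) = Add(6, 0) = 6)
Add(Function('c')(-8), Mul(461, Function('o')(-4, Add(Add(3, -13), 11)))) = Add(6, Mul(461, Add(7, Mul(-1, Add(Add(3, -13), 11))))) = Add(6, Mul(461, Add(7, Mul(-1, Add(-10, 11))))) = Add(6, Mul(461, Add(7, Mul(-1, 1)))) = Add(6, Mul(461, Add(7, -1))) = Add(6, Mul(461, 6)) = Add(6, 2766) = 2772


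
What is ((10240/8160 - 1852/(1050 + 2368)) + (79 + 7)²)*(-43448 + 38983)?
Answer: -2878541359010/87159 ≈ -3.3026e+7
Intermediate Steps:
((10240/8160 - 1852/(1050 + 2368)) + (79 + 7)²)*(-43448 + 38983) = ((10240*(1/8160) - 1852/3418) + 86²)*(-4465) = ((64/51 - 1852*1/3418) + 7396)*(-4465) = ((64/51 - 926/1709) + 7396)*(-4465) = (62150/87159 + 7396)*(-4465) = (644690114/87159)*(-4465) = -2878541359010/87159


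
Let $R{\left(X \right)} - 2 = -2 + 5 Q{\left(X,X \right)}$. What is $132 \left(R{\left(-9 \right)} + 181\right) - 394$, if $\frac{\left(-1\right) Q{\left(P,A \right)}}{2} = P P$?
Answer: $-83422$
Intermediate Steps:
$Q{\left(P,A \right)} = - 2 P^{2}$ ($Q{\left(P,A \right)} = - 2 P P = - 2 P^{2}$)
$R{\left(X \right)} = - 10 X^{2}$ ($R{\left(X \right)} = 2 + \left(-2 + 5 \left(- 2 X^{2}\right)\right) = 2 - \left(2 + 10 X^{2}\right) = - 10 X^{2}$)
$132 \left(R{\left(-9 \right)} + 181\right) - 394 = 132 \left(- 10 \left(-9\right)^{2} + 181\right) - 394 = 132 \left(\left(-10\right) 81 + 181\right) - 394 = 132 \left(-810 + 181\right) - 394 = 132 \left(-629\right) - 394 = -83028 - 394 = -83422$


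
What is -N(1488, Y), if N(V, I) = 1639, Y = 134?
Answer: -1639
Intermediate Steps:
-N(1488, Y) = -1*1639 = -1639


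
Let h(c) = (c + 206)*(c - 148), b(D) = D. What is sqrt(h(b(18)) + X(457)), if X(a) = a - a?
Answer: 8*I*sqrt(455) ≈ 170.65*I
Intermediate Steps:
X(a) = 0
h(c) = (-148 + c)*(206 + c) (h(c) = (206 + c)*(-148 + c) = (-148 + c)*(206 + c))
sqrt(h(b(18)) + X(457)) = sqrt((-30488 + 18**2 + 58*18) + 0) = sqrt((-30488 + 324 + 1044) + 0) = sqrt(-29120 + 0) = sqrt(-29120) = 8*I*sqrt(455)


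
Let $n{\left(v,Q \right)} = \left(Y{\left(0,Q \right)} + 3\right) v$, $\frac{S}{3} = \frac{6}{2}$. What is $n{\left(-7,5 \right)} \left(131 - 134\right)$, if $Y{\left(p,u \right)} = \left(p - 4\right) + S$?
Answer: $168$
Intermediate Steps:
$S = 9$ ($S = 3 \cdot \frac{6}{2} = 3 \cdot 6 \cdot \frac{1}{2} = 3 \cdot 3 = 9$)
$Y{\left(p,u \right)} = 5 + p$ ($Y{\left(p,u \right)} = \left(p - 4\right) + 9 = \left(-4 + p\right) + 9 = 5 + p$)
$n{\left(v,Q \right)} = 8 v$ ($n{\left(v,Q \right)} = \left(\left(5 + 0\right) + 3\right) v = \left(5 + 3\right) v = 8 v$)
$n{\left(-7,5 \right)} \left(131 - 134\right) = 8 \left(-7\right) \left(131 - 134\right) = \left(-56\right) \left(-3\right) = 168$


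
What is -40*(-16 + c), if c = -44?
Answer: 2400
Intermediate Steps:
-40*(-16 + c) = -40*(-16 - 44) = -40*(-60) = 2400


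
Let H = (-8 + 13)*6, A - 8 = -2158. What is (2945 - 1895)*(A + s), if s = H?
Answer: -2226000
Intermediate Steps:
A = -2150 (A = 8 - 2158 = -2150)
H = 30 (H = 5*6 = 30)
s = 30
(2945 - 1895)*(A + s) = (2945 - 1895)*(-2150 + 30) = 1050*(-2120) = -2226000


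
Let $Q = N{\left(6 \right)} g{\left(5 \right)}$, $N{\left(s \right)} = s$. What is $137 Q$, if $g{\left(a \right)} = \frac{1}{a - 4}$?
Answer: $822$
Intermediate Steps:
$g{\left(a \right)} = \frac{1}{-4 + a}$
$Q = 6$ ($Q = \frac{6}{-4 + 5} = \frac{6}{1} = 6 \cdot 1 = 6$)
$137 Q = 137 \cdot 6 = 822$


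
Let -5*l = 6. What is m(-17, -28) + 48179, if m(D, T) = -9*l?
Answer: 240949/5 ≈ 48190.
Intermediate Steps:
l = -6/5 (l = -⅕*6 = -6/5 ≈ -1.2000)
m(D, T) = 54/5 (m(D, T) = -9*(-6/5) = 54/5)
m(-17, -28) + 48179 = 54/5 + 48179 = 240949/5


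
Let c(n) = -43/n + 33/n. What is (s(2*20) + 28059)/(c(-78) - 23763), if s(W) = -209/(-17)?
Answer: -4652817/3938696 ≈ -1.1813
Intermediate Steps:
s(W) = 209/17 (s(W) = -209*(-1/17) = 209/17)
c(n) = -10/n
(s(2*20) + 28059)/(c(-78) - 23763) = (209/17 + 28059)/(-10/(-78) - 23763) = 477212/(17*(-10*(-1/78) - 23763)) = 477212/(17*(5/39 - 23763)) = 477212/(17*(-926752/39)) = (477212/17)*(-39/926752) = -4652817/3938696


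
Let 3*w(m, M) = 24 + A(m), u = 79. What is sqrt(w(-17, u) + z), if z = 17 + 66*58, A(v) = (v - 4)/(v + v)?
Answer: sqrt(4454306)/34 ≈ 62.074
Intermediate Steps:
A(v) = (-4 + v)/(2*v) (A(v) = (-4 + v)/((2*v)) = (-4 + v)*(1/(2*v)) = (-4 + v)/(2*v))
z = 3845 (z = 17 + 3828 = 3845)
w(m, M) = 8 + (-4 + m)/(6*m) (w(m, M) = (24 + (-4 + m)/(2*m))/3 = 8 + (-4 + m)/(6*m))
sqrt(w(-17, u) + z) = sqrt((1/6)*(-4 + 49*(-17))/(-17) + 3845) = sqrt((1/6)*(-1/17)*(-4 - 833) + 3845) = sqrt((1/6)*(-1/17)*(-837) + 3845) = sqrt(279/34 + 3845) = sqrt(131009/34) = sqrt(4454306)/34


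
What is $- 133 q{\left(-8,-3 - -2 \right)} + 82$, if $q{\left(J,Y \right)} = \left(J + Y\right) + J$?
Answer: $2343$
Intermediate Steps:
$q{\left(J,Y \right)} = Y + 2 J$
$- 133 q{\left(-8,-3 - -2 \right)} + 82 = - 133 \left(\left(-3 - -2\right) + 2 \left(-8\right)\right) + 82 = - 133 \left(\left(-3 + 2\right) - 16\right) + 82 = - 133 \left(-1 - 16\right) + 82 = \left(-133\right) \left(-17\right) + 82 = 2261 + 82 = 2343$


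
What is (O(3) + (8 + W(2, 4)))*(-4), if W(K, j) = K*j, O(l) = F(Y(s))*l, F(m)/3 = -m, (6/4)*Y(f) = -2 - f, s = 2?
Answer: -160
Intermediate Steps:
Y(f) = -4/3 - 2*f/3 (Y(f) = 2*(-2 - f)/3 = -4/3 - 2*f/3)
F(m) = -3*m (F(m) = 3*(-m) = -3*m)
O(l) = 8*l (O(l) = (-3*(-4/3 - ⅔*2))*l = (-3*(-4/3 - 4/3))*l = (-3*(-8/3))*l = 8*l)
(O(3) + (8 + W(2, 4)))*(-4) = (8*3 + (8 + 2*4))*(-4) = (24 + (8 + 8))*(-4) = (24 + 16)*(-4) = 40*(-4) = -160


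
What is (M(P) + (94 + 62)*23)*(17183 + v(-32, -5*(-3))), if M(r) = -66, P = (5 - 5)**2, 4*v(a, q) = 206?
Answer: 60699909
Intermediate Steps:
v(a, q) = 103/2 (v(a, q) = (1/4)*206 = 103/2)
P = 0 (P = 0**2 = 0)
(M(P) + (94 + 62)*23)*(17183 + v(-32, -5*(-3))) = (-66 + (94 + 62)*23)*(17183 + 103/2) = (-66 + 156*23)*(34469/2) = (-66 + 3588)*(34469/2) = 3522*(34469/2) = 60699909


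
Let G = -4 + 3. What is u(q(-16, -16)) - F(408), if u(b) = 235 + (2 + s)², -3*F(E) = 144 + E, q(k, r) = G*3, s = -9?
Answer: 468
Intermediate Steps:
G = -1
q(k, r) = -3 (q(k, r) = -1*3 = -3)
F(E) = -48 - E/3 (F(E) = -(144 + E)/3 = -48 - E/3)
u(b) = 284 (u(b) = 235 + (2 - 9)² = 235 + (-7)² = 235 + 49 = 284)
u(q(-16, -16)) - F(408) = 284 - (-48 - ⅓*408) = 284 - (-48 - 136) = 284 - 1*(-184) = 284 + 184 = 468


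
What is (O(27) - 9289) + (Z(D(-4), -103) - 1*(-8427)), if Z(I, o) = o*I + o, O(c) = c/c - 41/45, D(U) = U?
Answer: -24881/45 ≈ -552.91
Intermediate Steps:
O(c) = 4/45 (O(c) = 1 - 41*1/45 = 1 - 41/45 = 4/45)
Z(I, o) = o + I*o (Z(I, o) = I*o + o = o + I*o)
(O(27) - 9289) + (Z(D(-4), -103) - 1*(-8427)) = (4/45 - 9289) + (-103*(1 - 4) - 1*(-8427)) = -418001/45 + (-103*(-3) + 8427) = -418001/45 + (309 + 8427) = -418001/45 + 8736 = -24881/45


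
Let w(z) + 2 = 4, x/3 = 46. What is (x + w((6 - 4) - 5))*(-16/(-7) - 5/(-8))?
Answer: 815/2 ≈ 407.50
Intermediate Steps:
x = 138 (x = 3*46 = 138)
w(z) = 2 (w(z) = -2 + 4 = 2)
(x + w((6 - 4) - 5))*(-16/(-7) - 5/(-8)) = (138 + 2)*(-16/(-7) - 5/(-8)) = 140*(-16*(-⅐) - 5*(-⅛)) = 140*(16/7 + 5/8) = 140*(163/56) = 815/2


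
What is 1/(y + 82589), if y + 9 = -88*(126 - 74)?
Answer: 1/78004 ≈ 1.2820e-5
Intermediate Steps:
y = -4585 (y = -9 - 88*(126 - 74) = -9 - 88*52 = -9 - 4576 = -4585)
1/(y + 82589) = 1/(-4585 + 82589) = 1/78004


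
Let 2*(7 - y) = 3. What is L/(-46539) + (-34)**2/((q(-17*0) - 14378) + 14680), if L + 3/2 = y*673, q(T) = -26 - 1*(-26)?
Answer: 26340842/7027389 ≈ 3.7483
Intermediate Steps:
y = 11/2 (y = 7 - 1/2*3 = 7 - 3/2 = 11/2 ≈ 5.5000)
q(T) = 0 (q(T) = -26 + 26 = 0)
L = 3700 (L = -3/2 + (11/2)*673 = -3/2 + 7403/2 = 3700)
L/(-46539) + (-34)**2/((q(-17*0) - 14378) + 14680) = 3700/(-46539) + (-34)**2/((0 - 14378) + 14680) = 3700*(-1/46539) + 1156/(-14378 + 14680) = -3700/46539 + 1156/302 = -3700/46539 + 1156*(1/302) = -3700/46539 + 578/151 = 26340842/7027389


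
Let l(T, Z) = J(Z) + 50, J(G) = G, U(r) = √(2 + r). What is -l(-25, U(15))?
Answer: -50 - √17 ≈ -54.123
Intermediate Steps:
l(T, Z) = 50 + Z (l(T, Z) = Z + 50 = 50 + Z)
-l(-25, U(15)) = -(50 + √(2 + 15)) = -(50 + √17) = -50 - √17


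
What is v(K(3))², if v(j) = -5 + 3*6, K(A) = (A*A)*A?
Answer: 169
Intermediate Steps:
K(A) = A³ (K(A) = A²*A = A³)
v(j) = 13 (v(j) = -5 + 18 = 13)
v(K(3))² = 13² = 169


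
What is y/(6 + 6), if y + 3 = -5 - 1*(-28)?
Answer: 5/3 ≈ 1.6667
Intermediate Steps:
y = 20 (y = -3 + (-5 - 1*(-28)) = -3 + (-5 + 28) = -3 + 23 = 20)
y/(6 + 6) = 20/(6 + 6) = 20/12 = (1/12)*20 = 5/3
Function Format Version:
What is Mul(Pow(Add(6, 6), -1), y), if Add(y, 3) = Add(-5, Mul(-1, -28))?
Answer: Rational(5, 3) ≈ 1.6667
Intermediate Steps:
y = 20 (y = Add(-3, Add(-5, Mul(-1, -28))) = Add(-3, Add(-5, 28)) = Add(-3, 23) = 20)
Mul(Pow(Add(6, 6), -1), y) = Mul(Pow(Add(6, 6), -1), 20) = Mul(Pow(12, -1), 20) = Mul(Rational(1, 12), 20) = Rational(5, 3)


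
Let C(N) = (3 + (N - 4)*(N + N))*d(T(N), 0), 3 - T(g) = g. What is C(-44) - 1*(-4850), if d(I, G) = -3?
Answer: -7831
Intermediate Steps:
T(g) = 3 - g
C(N) = -9 - 6*N*(-4 + N) (C(N) = (3 + (N - 4)*(N + N))*(-3) = (3 + (-4 + N)*(2*N))*(-3) = (3 + 2*N*(-4 + N))*(-3) = -9 - 6*N*(-4 + N))
C(-44) - 1*(-4850) = (-9 - 6*(-44)² + 24*(-44)) - 1*(-4850) = (-9 - 6*1936 - 1056) + 4850 = (-9 - 11616 - 1056) + 4850 = -12681 + 4850 = -7831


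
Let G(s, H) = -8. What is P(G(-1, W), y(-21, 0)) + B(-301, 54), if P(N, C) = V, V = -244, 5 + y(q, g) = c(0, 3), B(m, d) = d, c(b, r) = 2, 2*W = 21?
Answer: -190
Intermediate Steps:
W = 21/2 (W = (1/2)*21 = 21/2 ≈ 10.500)
y(q, g) = -3 (y(q, g) = -5 + 2 = -3)
P(N, C) = -244
P(G(-1, W), y(-21, 0)) + B(-301, 54) = -244 + 54 = -190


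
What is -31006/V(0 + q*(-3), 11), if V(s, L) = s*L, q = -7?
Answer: -31006/231 ≈ -134.23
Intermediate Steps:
V(s, L) = L*s
-31006/V(0 + q*(-3), 11) = -31006*1/(11*(0 - 7*(-3))) = -31006*1/(11*(0 + 21)) = -31006/(11*21) = -31006/231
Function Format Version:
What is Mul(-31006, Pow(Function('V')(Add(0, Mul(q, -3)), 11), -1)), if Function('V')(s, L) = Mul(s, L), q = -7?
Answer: Rational(-31006, 231) ≈ -134.23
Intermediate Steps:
Function('V')(s, L) = Mul(L, s)
Mul(-31006, Pow(Function('V')(Add(0, Mul(q, -3)), 11), -1)) = Mul(-31006, Pow(Mul(11, Add(0, Mul(-7, -3))), -1)) = Mul(-31006, Pow(Mul(11, Add(0, 21)), -1)) = Mul(-31006, Pow(Mul(11, 21), -1)) = Mul(-31006, Pow(231, -1)) = Mul(-31006, Rational(1, 231)) = Rational(-31006, 231)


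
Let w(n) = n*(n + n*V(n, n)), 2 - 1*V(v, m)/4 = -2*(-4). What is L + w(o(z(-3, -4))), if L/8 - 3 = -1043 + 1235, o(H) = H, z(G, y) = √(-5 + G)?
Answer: 1744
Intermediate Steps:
V(v, m) = -24 (V(v, m) = 8 - (-8)*(-4) = 8 - 4*8 = 8 - 32 = -24)
L = 1560 (L = 24 + 8*(-1043 + 1235) = 24 + 8*192 = 24 + 1536 = 1560)
w(n) = -23*n² (w(n) = n*(n + n*(-24)) = n*(n - 24*n) = n*(-23*n) = -23*n²)
L + w(o(z(-3, -4))) = 1560 - 23*(√(-5 - 3))² = 1560 - 23*(√(-8))² = 1560 - 23*(2*I*√2)² = 1560 - 23*(-8) = 1560 + 184 = 1744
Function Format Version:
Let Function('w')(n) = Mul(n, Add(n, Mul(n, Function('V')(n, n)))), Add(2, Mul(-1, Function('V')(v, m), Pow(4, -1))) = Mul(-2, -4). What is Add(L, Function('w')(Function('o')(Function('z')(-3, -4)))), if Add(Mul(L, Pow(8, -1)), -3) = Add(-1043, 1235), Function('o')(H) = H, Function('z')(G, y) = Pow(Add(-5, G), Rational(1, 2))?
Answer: 1744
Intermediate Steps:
Function('V')(v, m) = -24 (Function('V')(v, m) = Add(8, Mul(-4, Mul(-2, -4))) = Add(8, Mul(-4, 8)) = Add(8, -32) = -24)
L = 1560 (L = Add(24, Mul(8, Add(-1043, 1235))) = Add(24, Mul(8, 192)) = Add(24, 1536) = 1560)
Function('w')(n) = Mul(-23, Pow(n, 2)) (Function('w')(n) = Mul(n, Add(n, Mul(n, -24))) = Mul(n, Add(n, Mul(-24, n))) = Mul(n, Mul(-23, n)) = Mul(-23, Pow(n, 2)))
Add(L, Function('w')(Function('o')(Function('z')(-3, -4)))) = Add(1560, Mul(-23, Pow(Pow(Add(-5, -3), Rational(1, 2)), 2))) = Add(1560, Mul(-23, Pow(Pow(-8, Rational(1, 2)), 2))) = Add(1560, Mul(-23, Pow(Mul(2, I, Pow(2, Rational(1, 2))), 2))) = Add(1560, Mul(-23, -8)) = Add(1560, 184) = 1744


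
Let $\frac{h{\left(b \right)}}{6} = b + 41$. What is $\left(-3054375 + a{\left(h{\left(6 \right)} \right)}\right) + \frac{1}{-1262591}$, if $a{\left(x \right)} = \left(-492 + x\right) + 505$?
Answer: $- \frac{3856053921281}{1262591} \approx -3.0541 \cdot 10^{6}$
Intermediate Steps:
$h{\left(b \right)} = 246 + 6 b$ ($h{\left(b \right)} = 6 \left(b + 41\right) = 6 \left(41 + b\right) = 246 + 6 b$)
$a{\left(x \right)} = 13 + x$
$\left(-3054375 + a{\left(h{\left(6 \right)} \right)}\right) + \frac{1}{-1262591} = \left(-3054375 + \left(13 + \left(246 + 6 \cdot 6\right)\right)\right) + \frac{1}{-1262591} = \left(-3054375 + \left(13 + \left(246 + 36\right)\right)\right) - \frac{1}{1262591} = \left(-3054375 + \left(13 + 282\right)\right) - \frac{1}{1262591} = \left(-3054375 + 295\right) - \frac{1}{1262591} = -3054080 - \frac{1}{1262591} = - \frac{3856053921281}{1262591}$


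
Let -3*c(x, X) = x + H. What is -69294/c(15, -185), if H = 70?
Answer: 207882/85 ≈ 2445.7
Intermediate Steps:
c(x, X) = -70/3 - x/3 (c(x, X) = -(x + 70)/3 = -(70 + x)/3 = -70/3 - x/3)
-69294/c(15, -185) = -69294/(-70/3 - ⅓*15) = -69294/(-70/3 - 5) = -69294/(-85/3) = -69294*(-3/85) = 207882/85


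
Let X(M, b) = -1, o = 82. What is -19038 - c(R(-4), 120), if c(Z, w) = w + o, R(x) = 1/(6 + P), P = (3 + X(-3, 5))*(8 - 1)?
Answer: -19240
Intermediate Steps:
P = 14 (P = (3 - 1)*(8 - 1) = 2*7 = 14)
R(x) = 1/20 (R(x) = 1/(6 + 14) = 1/20)
c(Z, w) = 82 + w (c(Z, w) = w + 82 = 82 + w)
-19038 - c(R(-4), 120) = -19038 - (82 + 120) = -19038 - 1*202 = -19038 - 202 = -19240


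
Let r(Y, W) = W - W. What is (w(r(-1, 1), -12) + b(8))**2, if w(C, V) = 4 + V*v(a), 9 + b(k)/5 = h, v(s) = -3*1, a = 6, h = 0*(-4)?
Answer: 25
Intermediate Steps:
h = 0
r(Y, W) = 0
v(s) = -3
b(k) = -45 (b(k) = -45 + 5*0 = -45 + 0 = -45)
w(C, V) = 4 - 3*V (w(C, V) = 4 + V*(-3) = 4 - 3*V)
(w(r(-1, 1), -12) + b(8))**2 = ((4 - 3*(-12)) - 45)**2 = ((4 + 36) - 45)**2 = (40 - 45)**2 = (-5)**2 = 25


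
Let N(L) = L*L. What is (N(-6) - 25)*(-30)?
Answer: -330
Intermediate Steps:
N(L) = L²
(N(-6) - 25)*(-30) = ((-6)² - 25)*(-30) = (36 - 25)*(-30) = 11*(-30) = -330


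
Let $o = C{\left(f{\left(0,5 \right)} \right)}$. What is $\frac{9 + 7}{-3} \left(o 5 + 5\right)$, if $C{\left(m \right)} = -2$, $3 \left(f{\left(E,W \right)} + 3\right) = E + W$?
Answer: $\frac{80}{3} \approx 26.667$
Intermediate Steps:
$f{\left(E,W \right)} = -3 + \frac{E}{3} + \frac{W}{3}$ ($f{\left(E,W \right)} = -3 + \frac{E + W}{3} = -3 + \left(\frac{E}{3} + \frac{W}{3}\right) = -3 + \frac{E}{3} + \frac{W}{3}$)
$o = -2$
$\frac{9 + 7}{-3} \left(o 5 + 5\right) = \frac{9 + 7}{-3} \left(\left(-2\right) 5 + 5\right) = \left(- \frac{1}{3}\right) 16 \left(-10 + 5\right) = \left(- \frac{16}{3}\right) \left(-5\right) = \frac{80}{3}$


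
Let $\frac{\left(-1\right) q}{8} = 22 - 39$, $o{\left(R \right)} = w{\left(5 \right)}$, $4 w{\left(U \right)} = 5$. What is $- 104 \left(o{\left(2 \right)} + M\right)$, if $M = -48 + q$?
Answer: $-9282$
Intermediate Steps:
$w{\left(U \right)} = \frac{5}{4}$ ($w{\left(U \right)} = \frac{1}{4} \cdot 5 = \frac{5}{4}$)
$o{\left(R \right)} = \frac{5}{4}$
$q = 136$ ($q = - 8 \left(22 - 39\right) = \left(-8\right) \left(-17\right) = 136$)
$M = 88$ ($M = -48 + 136 = 88$)
$- 104 \left(o{\left(2 \right)} + M\right) = - 104 \left(\frac{5}{4} + 88\right) = \left(-104\right) \frac{357}{4} = -9282$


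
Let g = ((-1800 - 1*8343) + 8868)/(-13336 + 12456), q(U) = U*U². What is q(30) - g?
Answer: 4751745/176 ≈ 26999.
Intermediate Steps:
q(U) = U³
g = 255/176 (g = ((-1800 - 8343) + 8868)/(-880) = (-10143 + 8868)*(-1/880) = -1275*(-1/880) = 255/176 ≈ 1.4489)
q(30) - g = 30³ - 1*255/176 = 27000 - 255/176 = 4751745/176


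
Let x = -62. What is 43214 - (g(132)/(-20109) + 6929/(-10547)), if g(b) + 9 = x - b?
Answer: 9165378162542/212089623 ≈ 43215.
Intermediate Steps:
g(b) = -71 - b (g(b) = -9 + (-62 - b) = -71 - b)
43214 - (g(132)/(-20109) + 6929/(-10547)) = 43214 - ((-71 - 1*132)/(-20109) + 6929/(-10547)) = 43214 - ((-71 - 132)*(-1/20109) + 6929*(-1/10547)) = 43214 - (-203*(-1/20109) - 6929/10547) = 43214 - (203/20109 - 6929/10547) = 43214 - 1*(-137194220/212089623) = 43214 + 137194220/212089623 = 9165378162542/212089623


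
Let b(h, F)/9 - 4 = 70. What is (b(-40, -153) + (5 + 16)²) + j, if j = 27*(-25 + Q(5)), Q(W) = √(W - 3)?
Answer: 432 + 27*√2 ≈ 470.18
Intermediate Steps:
b(h, F) = 666 (b(h, F) = 36 + 9*70 = 36 + 630 = 666)
Q(W) = √(-3 + W)
j = -675 + 27*√2 (j = 27*(-25 + √(-3 + 5)) = 27*(-25 + √2) = -675 + 27*√2 ≈ -636.82)
(b(-40, -153) + (5 + 16)²) + j = (666 + (5 + 16)²) + (-675 + 27*√2) = (666 + 21²) + (-675 + 27*√2) = (666 + 441) + (-675 + 27*√2) = 1107 + (-675 + 27*√2) = 432 + 27*√2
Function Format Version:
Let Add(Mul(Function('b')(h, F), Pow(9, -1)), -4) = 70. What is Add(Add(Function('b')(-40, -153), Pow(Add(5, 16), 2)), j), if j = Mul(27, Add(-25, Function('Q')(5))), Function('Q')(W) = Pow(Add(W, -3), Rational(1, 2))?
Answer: Add(432, Mul(27, Pow(2, Rational(1, 2)))) ≈ 470.18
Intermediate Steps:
Function('b')(h, F) = 666 (Function('b')(h, F) = Add(36, Mul(9, 70)) = Add(36, 630) = 666)
Function('Q')(W) = Pow(Add(-3, W), Rational(1, 2))
j = Add(-675, Mul(27, Pow(2, Rational(1, 2)))) (j = Mul(27, Add(-25, Pow(Add(-3, 5), Rational(1, 2)))) = Mul(27, Add(-25, Pow(2, Rational(1, 2)))) = Add(-675, Mul(27, Pow(2, Rational(1, 2)))) ≈ -636.82)
Add(Add(Function('b')(-40, -153), Pow(Add(5, 16), 2)), j) = Add(Add(666, Pow(Add(5, 16), 2)), Add(-675, Mul(27, Pow(2, Rational(1, 2))))) = Add(Add(666, Pow(21, 2)), Add(-675, Mul(27, Pow(2, Rational(1, 2))))) = Add(Add(666, 441), Add(-675, Mul(27, Pow(2, Rational(1, 2))))) = Add(1107, Add(-675, Mul(27, Pow(2, Rational(1, 2))))) = Add(432, Mul(27, Pow(2, Rational(1, 2))))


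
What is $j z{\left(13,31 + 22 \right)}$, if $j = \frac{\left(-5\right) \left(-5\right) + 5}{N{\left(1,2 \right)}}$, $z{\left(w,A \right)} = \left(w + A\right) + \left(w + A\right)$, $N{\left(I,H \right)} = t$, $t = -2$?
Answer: $-1980$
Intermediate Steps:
$N{\left(I,H \right)} = -2$
$z{\left(w,A \right)} = 2 A + 2 w$ ($z{\left(w,A \right)} = \left(A + w\right) + \left(A + w\right) = 2 A + 2 w$)
$j = -15$ ($j = \frac{\left(-5\right) \left(-5\right) + 5}{-2} = \left(25 + 5\right) \left(- \frac{1}{2}\right) = 30 \left(- \frac{1}{2}\right) = -15$)
$j z{\left(13,31 + 22 \right)} = - 15 \left(2 \left(31 + 22\right) + 2 \cdot 13\right) = - 15 \left(2 \cdot 53 + 26\right) = - 15 \left(106 + 26\right) = \left(-15\right) 132 = -1980$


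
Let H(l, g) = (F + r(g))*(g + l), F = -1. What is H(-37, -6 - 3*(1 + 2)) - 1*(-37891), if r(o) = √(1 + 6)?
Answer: 37943 - 52*√7 ≈ 37805.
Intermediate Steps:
r(o) = √7
H(l, g) = (-1 + √7)*(g + l)
H(-37, -6 - 3*(1 + 2)) - 1*(-37891) = (-(-6 - 3*(1 + 2)) - 1*(-37) + (-6 - 3*(1 + 2))*√7 - 37*√7) - 1*(-37891) = (-(-6 - 3*3) + 37 + (-6 - 3*3)*√7 - 37*√7) + 37891 = (-(-6 - 9) + 37 + (-6 - 9)*√7 - 37*√7) + 37891 = (-1*(-15) + 37 - 15*√7 - 37*√7) + 37891 = (15 + 37 - 15*√7 - 37*√7) + 37891 = (52 - 52*√7) + 37891 = 37943 - 52*√7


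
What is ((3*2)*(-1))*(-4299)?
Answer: 25794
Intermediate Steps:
((3*2)*(-1))*(-4299) = (6*(-1))*(-4299) = -6*(-4299) = 25794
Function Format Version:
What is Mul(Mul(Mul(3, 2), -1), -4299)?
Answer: 25794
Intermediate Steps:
Mul(Mul(Mul(3, 2), -1), -4299) = Mul(Mul(6, -1), -4299) = Mul(-6, -4299) = 25794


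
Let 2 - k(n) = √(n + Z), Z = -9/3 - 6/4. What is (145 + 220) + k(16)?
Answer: 367 - √46/2 ≈ 363.61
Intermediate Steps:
Z = -9/2 (Z = -9*⅓ - 6*¼ = -3 - 3/2 = -9/2 ≈ -4.5000)
k(n) = 2 - √(-9/2 + n) (k(n) = 2 - √(n - 9/2) = 2 - √(-9/2 + n))
(145 + 220) + k(16) = (145 + 220) + (2 - √(-18 + 4*16)/2) = 365 + (2 - √(-18 + 64)/2) = 365 + (2 - √46/2) = 367 - √46/2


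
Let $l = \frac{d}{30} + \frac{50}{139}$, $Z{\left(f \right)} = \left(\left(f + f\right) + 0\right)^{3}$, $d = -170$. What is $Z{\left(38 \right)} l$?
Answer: $- \frac{971453888}{417} \approx -2.3296 \cdot 10^{6}$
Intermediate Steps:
$Z{\left(f \right)} = 8 f^{3}$ ($Z{\left(f \right)} = \left(2 f + 0\right)^{3} = \left(2 f\right)^{3} = 8 f^{3}$)
$l = - \frac{2213}{417}$ ($l = - \frac{170}{30} + \frac{50}{139} = \left(-170\right) \frac{1}{30} + 50 \cdot \frac{1}{139} = - \frac{17}{3} + \frac{50}{139} = - \frac{2213}{417} \approx -5.307$)
$Z{\left(38 \right)} l = 8 \cdot 38^{3} \left(- \frac{2213}{417}\right) = 8 \cdot 54872 \left(- \frac{2213}{417}\right) = 438976 \left(- \frac{2213}{417}\right) = - \frac{971453888}{417}$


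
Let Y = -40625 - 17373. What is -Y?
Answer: 57998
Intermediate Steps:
Y = -57998
-Y = -1*(-57998) = 57998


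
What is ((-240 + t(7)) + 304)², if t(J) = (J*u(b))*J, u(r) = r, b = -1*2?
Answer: 1156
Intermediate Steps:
b = -2
t(J) = -2*J² (t(J) = (J*(-2))*J = (-2*J)*J = -2*J²)
((-240 + t(7)) + 304)² = ((-240 - 2*7²) + 304)² = ((-240 - 2*49) + 304)² = ((-240 - 98) + 304)² = (-338 + 304)² = (-34)² = 1156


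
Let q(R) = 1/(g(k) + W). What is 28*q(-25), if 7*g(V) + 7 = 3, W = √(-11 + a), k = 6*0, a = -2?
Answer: -784/653 - 1372*I*√13/653 ≈ -1.2006 - 7.5755*I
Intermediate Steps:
k = 0
W = I*√13 (W = √(-11 - 2) = √(-13) = I*√13 ≈ 3.6056*I)
g(V) = -4/7 (g(V) = -1 + (⅐)*3 = -1 + 3/7 = -4/7)
q(R) = 1/(-4/7 + I*√13)
28*q(-25) = 28*(-28/653 - 49*I*√13/653) = -784/653 - 1372*I*√13/653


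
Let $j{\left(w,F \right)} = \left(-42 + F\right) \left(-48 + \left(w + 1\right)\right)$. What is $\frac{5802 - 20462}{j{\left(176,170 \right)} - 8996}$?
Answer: $- \frac{3665}{1879} \approx -1.9505$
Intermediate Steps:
$j{\left(w,F \right)} = \left(-47 + w\right) \left(-42 + F\right)$ ($j{\left(w,F \right)} = \left(-42 + F\right) \left(-48 + \left(1 + w\right)\right) = \left(-42 + F\right) \left(-47 + w\right) = \left(-47 + w\right) \left(-42 + F\right)$)
$\frac{5802 - 20462}{j{\left(176,170 \right)} - 8996} = \frac{5802 - 20462}{\left(1974 - 7990 - 7392 + 170 \cdot 176\right) - 8996} = - \frac{14660}{\left(1974 - 7990 - 7392 + 29920\right) - 8996} = - \frac{14660}{16512 - 8996} = - \frac{14660}{7516} = \left(-14660\right) \frac{1}{7516} = - \frac{3665}{1879}$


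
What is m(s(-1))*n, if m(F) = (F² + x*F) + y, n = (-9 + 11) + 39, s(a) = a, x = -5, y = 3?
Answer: 369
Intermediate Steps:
n = 41 (n = 2 + 39 = 41)
m(F) = 3 + F² - 5*F (m(F) = (F² - 5*F) + 3 = 3 + F² - 5*F)
m(s(-1))*n = (3 + (-1)² - 5*(-1))*41 = (3 + 1 + 5)*41 = 9*41 = 369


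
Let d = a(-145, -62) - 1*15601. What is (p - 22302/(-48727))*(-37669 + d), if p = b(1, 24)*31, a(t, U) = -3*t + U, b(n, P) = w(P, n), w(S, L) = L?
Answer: -11583226369/6961 ≈ -1.6640e+6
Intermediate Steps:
b(n, P) = n
a(t, U) = U - 3*t
d = -15228 (d = (-62 - 3*(-145)) - 1*15601 = (-62 + 435) - 15601 = 373 - 15601 = -15228)
p = 31 (p = 1*31 = 31)
(p - 22302/(-48727))*(-37669 + d) = (31 - 22302/(-48727))*(-37669 - 15228) = (31 - 22302*(-1/48727))*(-52897) = (31 + 3186/6961)*(-52897) = (218977/6961)*(-52897) = -11583226369/6961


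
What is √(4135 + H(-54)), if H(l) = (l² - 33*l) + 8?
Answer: √8841 ≈ 94.027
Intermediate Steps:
H(l) = 8 + l² - 33*l
√(4135 + H(-54)) = √(4135 + (8 + (-54)² - 33*(-54))) = √(4135 + (8 + 2916 + 1782)) = √(4135 + 4706) = √8841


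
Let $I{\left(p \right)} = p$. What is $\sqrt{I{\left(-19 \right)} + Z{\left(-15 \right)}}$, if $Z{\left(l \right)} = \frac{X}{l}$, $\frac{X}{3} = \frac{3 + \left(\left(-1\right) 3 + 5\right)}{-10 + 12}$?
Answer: $\frac{i \sqrt{78}}{2} \approx 4.4159 i$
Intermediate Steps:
$X = \frac{15}{2}$ ($X = 3 \frac{3 + \left(\left(-1\right) 3 + 5\right)}{-10 + 12} = 3 \frac{3 + \left(-3 + 5\right)}{2} = 3 \left(3 + 2\right) \frac{1}{2} = 3 \cdot 5 \cdot \frac{1}{2} = 3 \cdot \frac{5}{2} = \frac{15}{2} \approx 7.5$)
$Z{\left(l \right)} = \frac{15}{2 l}$
$\sqrt{I{\left(-19 \right)} + Z{\left(-15 \right)}} = \sqrt{-19 + \frac{15}{2 \left(-15\right)}} = \sqrt{-19 + \frac{15}{2} \left(- \frac{1}{15}\right)} = \sqrt{-19 - \frac{1}{2}} = \sqrt{- \frac{39}{2}} = \frac{i \sqrt{78}}{2}$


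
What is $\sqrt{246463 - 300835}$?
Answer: $2 i \sqrt{13593} \approx 233.18 i$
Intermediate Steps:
$\sqrt{246463 - 300835} = \sqrt{-54372} = 2 i \sqrt{13593}$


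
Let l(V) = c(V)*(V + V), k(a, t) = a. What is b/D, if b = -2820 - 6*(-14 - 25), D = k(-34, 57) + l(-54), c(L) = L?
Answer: -1293/2899 ≈ -0.44602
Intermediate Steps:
l(V) = 2*V² (l(V) = V*(V + V) = V*(2*V) = 2*V²)
D = 5798 (D = -34 + 2*(-54)² = -34 + 2*2916 = -34 + 5832 = 5798)
b = -2586 (b = -2820 - 6*(-39) = -2820 + 234 = -2586)
b/D = -2586/5798 = -2586*1/5798 = -1293/2899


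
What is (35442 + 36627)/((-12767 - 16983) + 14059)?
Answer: -72069/15691 ≈ -4.5930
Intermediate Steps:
(35442 + 36627)/((-12767 - 16983) + 14059) = 72069/(-29750 + 14059) = 72069/(-15691) = 72069*(-1/15691) = -72069/15691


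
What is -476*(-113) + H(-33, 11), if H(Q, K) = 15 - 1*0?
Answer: 53803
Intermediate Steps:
H(Q, K) = 15 (H(Q, K) = 15 + 0 = 15)
-476*(-113) + H(-33, 11) = -476*(-113) + 15 = 53788 + 15 = 53803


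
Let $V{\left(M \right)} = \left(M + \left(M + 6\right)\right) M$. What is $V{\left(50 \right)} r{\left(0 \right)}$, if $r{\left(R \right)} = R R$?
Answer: $0$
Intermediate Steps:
$r{\left(R \right)} = R^{2}$
$V{\left(M \right)} = M \left(6 + 2 M\right)$ ($V{\left(M \right)} = \left(M + \left(6 + M\right)\right) M = \left(6 + 2 M\right) M = M \left(6 + 2 M\right)$)
$V{\left(50 \right)} r{\left(0 \right)} = 2 \cdot 50 \left(3 + 50\right) 0^{2} = 2 \cdot 50 \cdot 53 \cdot 0 = 5300 \cdot 0 = 0$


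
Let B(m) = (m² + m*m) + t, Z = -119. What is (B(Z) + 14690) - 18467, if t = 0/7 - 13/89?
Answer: 2184492/89 ≈ 24545.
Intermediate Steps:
t = -13/89 (t = 0*(⅐) - 13*1/89 = 0 - 13/89 = -13/89 ≈ -0.14607)
B(m) = -13/89 + 2*m² (B(m) = (m² + m*m) - 13/89 = (m² + m²) - 13/89 = 2*m² - 13/89 = -13/89 + 2*m²)
(B(Z) + 14690) - 18467 = ((-13/89 + 2*(-119)²) + 14690) - 18467 = ((-13/89 + 2*14161) + 14690) - 18467 = ((-13/89 + 28322) + 14690) - 18467 = (2520645/89 + 14690) - 18467 = 3828055/89 - 18467 = 2184492/89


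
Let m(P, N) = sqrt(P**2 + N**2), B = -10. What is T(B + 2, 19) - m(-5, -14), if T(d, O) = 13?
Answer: 13 - sqrt(221) ≈ -1.8661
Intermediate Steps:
m(P, N) = sqrt(N**2 + P**2)
T(B + 2, 19) - m(-5, -14) = 13 - sqrt((-14)**2 + (-5)**2) = 13 - sqrt(196 + 25) = 13 - sqrt(221)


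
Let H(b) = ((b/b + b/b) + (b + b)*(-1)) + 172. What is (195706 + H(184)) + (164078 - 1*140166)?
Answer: 219424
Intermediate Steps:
H(b) = 174 - 2*b (H(b) = ((1 + 1) + (2*b)*(-1)) + 172 = (2 - 2*b) + 172 = 174 - 2*b)
(195706 + H(184)) + (164078 - 1*140166) = (195706 + (174 - 2*184)) + (164078 - 1*140166) = (195706 + (174 - 368)) + (164078 - 140166) = (195706 - 194) + 23912 = 195512 + 23912 = 219424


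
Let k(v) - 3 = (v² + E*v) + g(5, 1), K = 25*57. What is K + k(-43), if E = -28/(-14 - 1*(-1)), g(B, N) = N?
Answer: 41410/13 ≈ 3185.4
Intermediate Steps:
K = 1425
E = 28/13 (E = -28/(-14 + 1) = -28/(-13) = -28*(-1/13) = 28/13 ≈ 2.1538)
k(v) = 4 + v² + 28*v/13 (k(v) = 3 + ((v² + 28*v/13) + 1) = 3 + (1 + v² + 28*v/13) = 4 + v² + 28*v/13)
K + k(-43) = 1425 + (4 + (-43)² + (28/13)*(-43)) = 1425 + (4 + 1849 - 1204/13) = 1425 + 22885/13 = 41410/13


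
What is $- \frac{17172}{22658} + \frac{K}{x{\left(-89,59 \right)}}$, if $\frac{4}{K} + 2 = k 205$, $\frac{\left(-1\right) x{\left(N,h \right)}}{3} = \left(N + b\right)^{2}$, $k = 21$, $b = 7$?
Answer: $- \frac{186316460323}{245839628541} \approx -0.75788$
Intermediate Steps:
$x{\left(N,h \right)} = - 3 \left(7 + N\right)^{2}$ ($x{\left(N,h \right)} = - 3 \left(N + 7\right)^{2} = - 3 \left(7 + N\right)^{2}$)
$K = \frac{4}{4303}$ ($K = \frac{4}{-2 + 21 \cdot 205} = \frac{4}{-2 + 4305} = \frac{4}{4303} \approx 0.00092958$)
$- \frac{17172}{22658} + \frac{K}{x{\left(-89,59 \right)}} = - \frac{17172}{22658} + \frac{4}{4303 \left(- 3 \left(7 - 89\right)^{2}\right)} = \left(-17172\right) \frac{1}{22658} + \frac{4}{4303 \left(- 3 \left(-82\right)^{2}\right)} = - \frac{8586}{11329} + \frac{4}{4303 \left(\left(-3\right) 6724\right)} = - \frac{8586}{11329} + \frac{4}{4303 \left(-20172\right)} = - \frac{8586}{11329} + \frac{4}{4303} \left(- \frac{1}{20172}\right) = - \frac{8586}{11329} - \frac{1}{21700029} = - \frac{186316460323}{245839628541}$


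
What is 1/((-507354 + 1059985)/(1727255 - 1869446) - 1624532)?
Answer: -142191/230994382243 ≈ -6.1556e-7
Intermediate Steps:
1/((-507354 + 1059985)/(1727255 - 1869446) - 1624532) = 1/(552631/(-142191) - 1624532) = 1/(552631*(-1/142191) - 1624532) = 1/(-552631/142191 - 1624532) = 1/(-230994382243/142191) = -142191/230994382243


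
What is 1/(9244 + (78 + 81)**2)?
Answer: 1/34525 ≈ 2.8965e-5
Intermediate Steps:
1/(9244 + (78 + 81)**2) = 1/(9244 + 159**2) = 1/(9244 + 25281) = 1/34525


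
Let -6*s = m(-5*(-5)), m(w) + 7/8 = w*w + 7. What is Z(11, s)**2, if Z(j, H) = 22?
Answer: 484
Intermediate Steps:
m(w) = 49/8 + w**2 (m(w) = -7/8 + (w*w + 7) = -7/8 + (w**2 + 7) = -7/8 + (7 + w**2) = 49/8 + w**2)
s = -1683/16 (s = -(49/8 + (-5*(-5))**2)/6 = -(49/8 + 25**2)/6 = -(49/8 + 625)/6 = -1/6*5049/8 = -1683/16 ≈ -105.19)
Z(11, s)**2 = 22**2 = 484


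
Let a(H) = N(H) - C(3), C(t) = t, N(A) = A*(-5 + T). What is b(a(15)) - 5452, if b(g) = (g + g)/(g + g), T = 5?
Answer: -5451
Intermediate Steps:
N(A) = 0 (N(A) = A*(-5 + 5) = A*0 = 0)
a(H) = -3 (a(H) = 0 - 1*3 = 0 - 3 = -3)
b(g) = 1 (b(g) = (2*g)/((2*g)) = (2*g)*(1/(2*g)) = 1)
b(a(15)) - 5452 = 1 - 5452 = -5451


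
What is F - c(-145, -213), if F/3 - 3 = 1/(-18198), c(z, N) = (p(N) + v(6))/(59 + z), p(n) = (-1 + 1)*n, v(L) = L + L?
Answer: 2383895/260838 ≈ 9.1394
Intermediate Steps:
v(L) = 2*L
p(n) = 0 (p(n) = 0*n = 0)
c(z, N) = 12/(59 + z) (c(z, N) = (0 + 2*6)/(59 + z) = (0 + 12)/(59 + z) = 12/(59 + z))
F = 54593/6066 (F = 9 + 3/(-18198) = 9 + 3*(-1/18198) = 9 - 1/6066 = 54593/6066 ≈ 8.9998)
F - c(-145, -213) = 54593/6066 - 12/(59 - 145) = 54593/6066 - 12/(-86) = 54593/6066 - 12*(-1)/86 = 54593/6066 - 1*(-6/43) = 54593/6066 + 6/43 = 2383895/260838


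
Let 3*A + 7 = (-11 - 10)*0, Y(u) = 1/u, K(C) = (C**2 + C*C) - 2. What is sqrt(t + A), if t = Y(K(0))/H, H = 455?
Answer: I*sqrt(17398290)/2730 ≈ 1.5279*I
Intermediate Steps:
K(C) = -2 + 2*C**2 (K(C) = (C**2 + C**2) - 2 = 2*C**2 - 2 = -2 + 2*C**2)
t = -1/910 (t = 1/(-2 + 2*0**2*455) = (1/455)/(-2 + 2*0) = (1/455)/(-2 + 0) = (1/455)/(-2) = -1/2*1/455 = -1/910 ≈ -0.0010989)
A = -7/3 (A = -7/3 + ((-11 - 10)*0)/3 = -7/3 + (-21*0)/3 = -7/3 + (1/3)*0 = -7/3 + 0 = -7/3 ≈ -2.3333)
sqrt(t + A) = sqrt(-1/910 - 7/3) = sqrt(-6373/2730) = I*sqrt(17398290)/2730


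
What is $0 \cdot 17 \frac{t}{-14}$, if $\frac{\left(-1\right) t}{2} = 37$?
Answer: $0$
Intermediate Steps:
$t = -74$ ($t = \left(-2\right) 37 = -74$)
$0 \cdot 17 \frac{t}{-14} = 0 \cdot 17 \left(- \frac{74}{-14}\right) = 0 \left(\left(-74\right) \left(- \frac{1}{14}\right)\right) = 0 \cdot \frac{37}{7} = 0$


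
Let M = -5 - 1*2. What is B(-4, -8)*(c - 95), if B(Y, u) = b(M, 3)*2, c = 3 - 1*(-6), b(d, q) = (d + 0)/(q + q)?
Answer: 602/3 ≈ 200.67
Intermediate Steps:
M = -7 (M = -5 - 2 = -7)
b(d, q) = d/(2*q) (b(d, q) = d/((2*q)) = d*(1/(2*q)) = d/(2*q))
c = 9 (c = 3 + 6 = 9)
B(Y, u) = -7/3 (B(Y, u) = ((½)*(-7)/3)*2 = ((½)*(-7)*(⅓))*2 = -7/6*2 = -7/3)
B(-4, -8)*(c - 95) = -7*(9 - 95)/3 = -7/3*(-86) = 602/3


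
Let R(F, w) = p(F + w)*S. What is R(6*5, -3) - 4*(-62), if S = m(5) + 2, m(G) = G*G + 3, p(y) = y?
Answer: 1058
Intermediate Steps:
m(G) = 3 + G**2 (m(G) = G**2 + 3 = 3 + G**2)
S = 30 (S = (3 + 5**2) + 2 = (3 + 25) + 2 = 28 + 2 = 30)
R(F, w) = 30*F + 30*w (R(F, w) = (F + w)*30 = 30*F + 30*w)
R(6*5, -3) - 4*(-62) = (30*(6*5) + 30*(-3)) - 4*(-62) = (30*30 - 90) + 248 = (900 - 90) + 248 = 810 + 248 = 1058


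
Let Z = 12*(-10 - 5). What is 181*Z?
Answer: -32580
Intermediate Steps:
Z = -180 (Z = 12*(-15) = -180)
181*Z = 181*(-180) = -32580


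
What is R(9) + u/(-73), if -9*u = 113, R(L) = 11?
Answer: 7340/657 ≈ 11.172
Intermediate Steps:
u = -113/9 (u = -1/9*113 = -113/9 ≈ -12.556)
R(9) + u/(-73) = 11 - 113/9/(-73) = 11 - 1/73*(-113/9) = 11 + 113/657 = 7340/657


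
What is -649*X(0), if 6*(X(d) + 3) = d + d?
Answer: 1947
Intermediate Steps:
X(d) = -3 + d/3 (X(d) = -3 + (d + d)/6 = -3 + (2*d)/6 = -3 + d/3)
-649*X(0) = -649*(-3 + (⅓)*0) = -649*(-3 + 0) = -649*(-3) = 1947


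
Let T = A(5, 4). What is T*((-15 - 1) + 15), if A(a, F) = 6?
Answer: -6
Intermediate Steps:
T = 6
T*((-15 - 1) + 15) = 6*((-15 - 1) + 15) = 6*(-16 + 15) = 6*(-1) = -6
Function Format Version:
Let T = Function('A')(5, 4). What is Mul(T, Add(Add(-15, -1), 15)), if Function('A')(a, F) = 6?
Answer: -6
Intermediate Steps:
T = 6
Mul(T, Add(Add(-15, -1), 15)) = Mul(6, Add(Add(-15, -1), 15)) = Mul(6, Add(-16, 15)) = Mul(6, -1) = -6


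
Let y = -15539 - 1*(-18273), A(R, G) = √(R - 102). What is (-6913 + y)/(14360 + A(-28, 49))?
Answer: -6001044/20620973 + 4179*I*√130/206209730 ≈ -0.29102 + 0.00023107*I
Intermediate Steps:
A(R, G) = √(-102 + R)
y = 2734 (y = -15539 + 18273 = 2734)
(-6913 + y)/(14360 + A(-28, 49)) = (-6913 + 2734)/(14360 + √(-102 - 28)) = -4179/(14360 + √(-130)) = -4179/(14360 + I*√130)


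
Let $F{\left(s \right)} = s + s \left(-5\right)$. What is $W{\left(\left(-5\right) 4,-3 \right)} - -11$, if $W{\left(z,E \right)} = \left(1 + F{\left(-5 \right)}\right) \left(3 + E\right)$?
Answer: $11$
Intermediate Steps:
$F{\left(s \right)} = - 4 s$ ($F{\left(s \right)} = s - 5 s = - 4 s$)
$W{\left(z,E \right)} = 63 + 21 E$ ($W{\left(z,E \right)} = \left(1 - -20\right) \left(3 + E\right) = \left(1 + 20\right) \left(3 + E\right) = 21 \left(3 + E\right) = 63 + 21 E$)
$W{\left(\left(-5\right) 4,-3 \right)} - -11 = \left(63 + 21 \left(-3\right)\right) - -11 = \left(63 - 63\right) + 11 = 0 + 11 = 11$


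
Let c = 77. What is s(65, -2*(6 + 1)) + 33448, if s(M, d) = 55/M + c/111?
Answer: 48267686/1443 ≈ 33450.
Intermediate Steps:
s(M, d) = 77/111 + 55/M (s(M, d) = 55/M + 77/111 = 77/111 + 55/M)
s(65, -2*(6 + 1)) + 33448 = (77/111 + 55/65) + 33448 = (77/111 + 55*(1/65)) + 33448 = (77/111 + 11/13) + 33448 = 2222/1443 + 33448 = 48267686/1443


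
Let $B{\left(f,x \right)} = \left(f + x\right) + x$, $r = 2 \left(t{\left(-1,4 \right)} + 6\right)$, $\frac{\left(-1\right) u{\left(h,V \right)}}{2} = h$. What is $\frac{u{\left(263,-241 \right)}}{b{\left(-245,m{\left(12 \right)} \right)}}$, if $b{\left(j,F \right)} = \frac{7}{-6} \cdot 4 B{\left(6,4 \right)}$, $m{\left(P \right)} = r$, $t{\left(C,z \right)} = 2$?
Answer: $\frac{789}{98} \approx 8.051$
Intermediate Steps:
$u{\left(h,V \right)} = - 2 h$
$r = 16$ ($r = 2 \left(2 + 6\right) = 2 \cdot 8 = 16$)
$m{\left(P \right)} = 16$
$B{\left(f,x \right)} = f + 2 x$
$b{\left(j,F \right)} = - \frac{196}{3}$ ($b{\left(j,F \right)} = \frac{7}{-6} \cdot 4 \left(6 + 2 \cdot 4\right) = 7 \left(- \frac{1}{6}\right) 4 \left(6 + 8\right) = \left(- \frac{7}{6}\right) 4 \cdot 14 = \left(- \frac{14}{3}\right) 14 = - \frac{196}{3}$)
$\frac{u{\left(263,-241 \right)}}{b{\left(-245,m{\left(12 \right)} \right)}} = \frac{\left(-2\right) 263}{- \frac{196}{3}} = \left(-526\right) \left(- \frac{3}{196}\right) = \frac{789}{98}$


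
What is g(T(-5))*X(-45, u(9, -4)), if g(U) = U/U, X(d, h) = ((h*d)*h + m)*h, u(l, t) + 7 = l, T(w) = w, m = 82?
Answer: -196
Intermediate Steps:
u(l, t) = -7 + l
X(d, h) = h*(82 + d*h²) (X(d, h) = ((h*d)*h + 82)*h = ((d*h)*h + 82)*h = (d*h² + 82)*h = (82 + d*h²)*h = h*(82 + d*h²))
g(U) = 1
g(T(-5))*X(-45, u(9, -4)) = 1*((-7 + 9)*(82 - 45*(-7 + 9)²)) = 1*(2*(82 - 45*2²)) = 1*(2*(82 - 45*4)) = 1*(2*(82 - 180)) = 1*(2*(-98)) = 1*(-196) = -196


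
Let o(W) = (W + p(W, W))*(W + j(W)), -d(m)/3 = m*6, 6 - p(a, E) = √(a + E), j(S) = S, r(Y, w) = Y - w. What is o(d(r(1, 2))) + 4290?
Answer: 4938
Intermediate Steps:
p(a, E) = 6 - √(E + a) (p(a, E) = 6 - √(a + E) = 6 - √(E + a))
d(m) = -18*m (d(m) = -3*m*6 = -18*m)
o(W) = 2*W*(6 + W - √2*√W) (o(W) = (W + (6 - √(W + W)))*(W + W) = (W + (6 - √(2*W)))*(2*W) = (W + (6 - √2*√W))*(2*W) = (6 + W - √2*√W)*(2*W) = 2*W*(6 + W - √2*√W))
o(d(r(1, 2))) + 4290 = 2*(-18*(1 - 1*2))*(6 - 18*(1 - 1*2) - √2*√(-18*(1 - 1*2))) + 4290 = 2*(-18*(1 - 2))*(6 - 18*(1 - 2) - √2*√(-18*(1 - 2))) + 4290 = 2*(-18*(-1))*(6 - 18*(-1) - √2*√(-18*(-1))) + 4290 = 2*18*(6 + 18 - √2*√18) + 4290 = 2*18*(6 + 18 - √2*3*√2) + 4290 = 2*18*(6 + 18 - 6) + 4290 = 2*18*18 + 4290 = 648 + 4290 = 4938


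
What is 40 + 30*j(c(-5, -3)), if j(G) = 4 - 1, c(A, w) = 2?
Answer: 130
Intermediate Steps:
j(G) = 3
40 + 30*j(c(-5, -3)) = 40 + 30*3 = 40 + 90 = 130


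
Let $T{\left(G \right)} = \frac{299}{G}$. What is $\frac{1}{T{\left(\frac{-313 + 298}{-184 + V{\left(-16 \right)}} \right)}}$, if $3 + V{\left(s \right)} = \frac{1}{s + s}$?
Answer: $\frac{32}{119301} \approx 0.00026823$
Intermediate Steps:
$V{\left(s \right)} = -3 + \frac{1}{2 s}$ ($V{\left(s \right)} = -3 + \frac{1}{s + s} = -3 + \frac{1}{2 s}$)
$\frac{1}{T{\left(\frac{-313 + 298}{-184 + V{\left(-16 \right)}} \right)}} = \frac{1}{299 \frac{1}{\left(-313 + 298\right) \frac{1}{-184 - \left(3 - \frac{1}{2 \left(-16\right)}\right)}}} = \frac{1}{299 \frac{1}{\left(-15\right) \frac{1}{-184 + \left(-3 + \frac{1}{2} \left(- \frac{1}{16}\right)\right)}}} = \frac{1}{299 \frac{1}{\left(-15\right) \frac{1}{-184 - \frac{97}{32}}}} = \frac{1}{299 \frac{1}{\left(-15\right) \frac{1}{- \frac{5985}{32}}}} = \frac{1}{299 \frac{1}{\left(-15\right) \left(- \frac{32}{5985}\right)}} = \frac{1}{299 \frac{1}{\frac{32}{399}}} = \frac{1}{299 \cdot \frac{399}{32}} = \frac{1}{\frac{119301}{32}} = \frac{32}{119301}$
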